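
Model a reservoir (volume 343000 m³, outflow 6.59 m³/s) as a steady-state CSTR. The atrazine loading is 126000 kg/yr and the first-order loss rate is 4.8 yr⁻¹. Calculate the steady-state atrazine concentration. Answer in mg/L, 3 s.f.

0.601 mg/L

Outflow Q = 6.59 m³/s × 3.156e+07 s/yr = 2.08e+08 m³/yr.
Steady-state CSTR mass balance: W = Q·C + k·V·C, so C = W/(Q + kV).
Q + kV = 2.08e+08 + 4.8·343000 = 2.096e+08 m³/yr.
C = 126000/2.096e+08 = 0.0006011 kg/m³ = 0.6011 mg/L.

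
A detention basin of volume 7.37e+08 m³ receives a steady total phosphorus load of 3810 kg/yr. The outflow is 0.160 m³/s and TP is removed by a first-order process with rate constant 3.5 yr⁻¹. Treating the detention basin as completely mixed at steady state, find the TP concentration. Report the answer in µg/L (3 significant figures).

1.47 µg/L

Outflow Q = 0.160 m³/s × 3.156e+07 s/yr = 5.049e+06 m³/yr.
Steady-state CSTR mass balance: W = Q·C + k·V·C, so C = W/(Q + kV).
Q + kV = 5.049e+06 + 3.5·7.37e+08 = 2.585e+09 m³/yr.
C = 3810/2.585e+09 = 1.474e-06 kg/m³ = 0.001474 mg/L = 1.474 µg/L.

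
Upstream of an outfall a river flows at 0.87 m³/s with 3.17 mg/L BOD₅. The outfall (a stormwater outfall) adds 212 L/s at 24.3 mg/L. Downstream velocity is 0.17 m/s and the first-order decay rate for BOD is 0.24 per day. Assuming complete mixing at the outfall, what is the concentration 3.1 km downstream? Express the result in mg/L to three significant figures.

212 L/s = 0.212 m³/s.
After complete mixing, C₀ = (0.212·24.3 + 0.87·3.17) / 1.082 = 7.31 mg/L.
Travel time t = 3100 m / 0.17 m/s = 1.824e+04 s = 0.2111 d.
C = 7.31·exp(−0.24·0.2111) = 7.31·0.9506 = 6.949 mg/L.

6.95 mg/L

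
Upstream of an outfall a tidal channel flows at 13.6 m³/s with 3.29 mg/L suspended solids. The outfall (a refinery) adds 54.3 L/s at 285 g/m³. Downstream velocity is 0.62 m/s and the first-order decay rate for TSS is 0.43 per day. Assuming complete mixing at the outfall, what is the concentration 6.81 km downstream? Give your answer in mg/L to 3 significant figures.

4.18 mg/L

54.3 L/s = 0.0543 m³/s.
After complete mixing, C₀ = (0.0543·285 + 13.6·3.29) / 13.65 = 4.41 mg/L.
Travel time t = 6810 m / 0.62 m/s = 1.098e+04 s = 0.1271 d.
C = 4.41·exp(−0.43·0.1271) = 4.41·0.9468 = 4.176 mg/L.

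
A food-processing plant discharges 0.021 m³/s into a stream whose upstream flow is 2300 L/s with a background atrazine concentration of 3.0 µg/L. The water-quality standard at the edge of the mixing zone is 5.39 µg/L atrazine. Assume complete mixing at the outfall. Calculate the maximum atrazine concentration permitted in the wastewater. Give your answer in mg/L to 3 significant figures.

2300 L/s = 2.3 m³/s.
3.0 µg/L = 0.003 mg/L.
5.39 µg/L = 0.00539 mg/L.
Mass balance: 0.00539·2.321 = 0.021·Cₑ + 2.3·0.003.
Cₑ = (0.01251 − 0.0069) / 0.021 = 0.2672 mg/L.

0.267 mg/L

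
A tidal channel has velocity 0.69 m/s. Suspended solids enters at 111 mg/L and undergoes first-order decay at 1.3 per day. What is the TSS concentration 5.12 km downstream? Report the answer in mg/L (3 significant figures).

99.3 mg/L

Travel time t = 5.12 km / 0.69 m/s = 5120/0.69 = 7420 s = 0.08588 d.
First-order decay: C = 111·exp(−1.3·0.08588) = 111·0.8944 = 99.27 mg/L.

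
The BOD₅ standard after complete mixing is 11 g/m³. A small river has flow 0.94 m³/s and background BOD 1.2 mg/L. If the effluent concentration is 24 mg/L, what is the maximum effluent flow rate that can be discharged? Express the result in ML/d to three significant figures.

Mass balance at complete mixing: C_std·(Q_w + Q_r) = Q_w·C_e + Q_r·C_b.
Rearranging, Q_w = Q_r·(C_std − C_b)/(C_e − C_std) = 0.94·(11 − 1.2) / (24 − 11) = 0.7086 m³/s.
= 61.22 ML/d.

61.2 ML/d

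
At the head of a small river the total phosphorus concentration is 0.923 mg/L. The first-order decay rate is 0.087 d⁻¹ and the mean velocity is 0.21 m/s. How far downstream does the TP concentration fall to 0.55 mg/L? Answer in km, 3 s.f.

From C = C₀·e^(−kt), t = ln(C₀/C)/k = ln(0.923/0.55)/0.087 = 0.5177/0.087 = 5.951 d.
Distance = v·t = 0.21 m/s × 5.141e+05 s = 1.08e+05 m = 108 km.

108 km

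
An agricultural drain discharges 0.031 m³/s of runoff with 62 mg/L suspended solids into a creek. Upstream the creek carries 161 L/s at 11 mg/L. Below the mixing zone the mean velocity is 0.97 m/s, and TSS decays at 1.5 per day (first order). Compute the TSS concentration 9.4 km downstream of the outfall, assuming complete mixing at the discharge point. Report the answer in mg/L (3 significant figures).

16.3 mg/L

161 L/s = 0.161 m³/s.
After complete mixing, C₀ = (0.031·62 + 0.161·11) / 0.192 = 19.23 mg/L.
Travel time t = 9400 m / 0.97 m/s = 9691 s = 0.1122 d.
C = 19.23·exp(−1.5·0.1122) = 19.23·0.8451 = 16.26 mg/L.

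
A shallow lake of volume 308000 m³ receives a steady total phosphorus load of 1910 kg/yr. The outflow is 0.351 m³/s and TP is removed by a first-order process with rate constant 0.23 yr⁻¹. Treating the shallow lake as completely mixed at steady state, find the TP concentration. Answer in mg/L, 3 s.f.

0.171 mg/L

Outflow Q = 0.351 m³/s × 3.156e+07 s/yr = 1.108e+07 m³/yr.
Steady-state CSTR mass balance: W = Q·C + k·V·C, so C = W/(Q + kV).
Q + kV = 1.108e+07 + 0.23·308000 = 1.115e+07 m³/yr.
C = 1910/1.115e+07 = 0.0001713 kg/m³ = 0.1713 mg/L.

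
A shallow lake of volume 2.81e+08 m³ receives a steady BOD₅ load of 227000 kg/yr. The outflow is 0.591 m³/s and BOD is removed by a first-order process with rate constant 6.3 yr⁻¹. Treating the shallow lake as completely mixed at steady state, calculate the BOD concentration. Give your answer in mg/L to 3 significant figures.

0.127 mg/L

Outflow Q = 0.591 m³/s × 3.156e+07 s/yr = 1.865e+07 m³/yr.
Steady-state CSTR mass balance: W = Q·C + k·V·C, so C = W/(Q + kV).
Q + kV = 1.865e+07 + 6.3·2.81e+08 = 1.789e+09 m³/yr.
C = 227000/1.789e+09 = 0.0001269 kg/m³ = 0.1269 mg/L.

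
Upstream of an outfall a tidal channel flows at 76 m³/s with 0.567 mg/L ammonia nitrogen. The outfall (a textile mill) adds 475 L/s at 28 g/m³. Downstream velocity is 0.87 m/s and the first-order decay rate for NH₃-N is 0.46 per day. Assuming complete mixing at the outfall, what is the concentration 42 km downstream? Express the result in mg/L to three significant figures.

475 L/s = 0.475 m³/s.
After complete mixing, C₀ = (0.475·28 + 76·0.567) / 76.47 = 0.7374 mg/L.
Travel time t = 4.2e+04 m / 0.87 m/s = 4.828e+04 s = 0.5587 d.
C = 0.7374·exp(−0.46·0.5587) = 0.7374·0.7733 = 0.5703 mg/L.

0.570 mg/L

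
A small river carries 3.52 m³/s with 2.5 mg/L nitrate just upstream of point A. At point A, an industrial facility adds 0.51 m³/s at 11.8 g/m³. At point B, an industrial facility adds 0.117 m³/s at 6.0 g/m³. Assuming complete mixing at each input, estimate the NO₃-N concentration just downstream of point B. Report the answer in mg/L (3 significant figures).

3.74 mg/L

After input A: C = (3.52·2.5 + 0.51·11.8) / 4.03 = 3.677 mg/L.
After input B: C = (4.03·3.677 + 0.117·6) / 4.147 = 3.742 mg/L.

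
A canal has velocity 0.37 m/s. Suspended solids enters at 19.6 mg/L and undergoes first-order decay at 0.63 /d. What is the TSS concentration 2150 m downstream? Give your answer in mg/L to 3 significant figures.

Travel time t = 2150 m / 0.37 m/s = 2150/0.37 = 5811 s = 0.06725 d.
First-order decay: C = 19.6·exp(−0.63·0.06725) = 19.6·0.9585 = 18.79 mg/L.

18.8 mg/L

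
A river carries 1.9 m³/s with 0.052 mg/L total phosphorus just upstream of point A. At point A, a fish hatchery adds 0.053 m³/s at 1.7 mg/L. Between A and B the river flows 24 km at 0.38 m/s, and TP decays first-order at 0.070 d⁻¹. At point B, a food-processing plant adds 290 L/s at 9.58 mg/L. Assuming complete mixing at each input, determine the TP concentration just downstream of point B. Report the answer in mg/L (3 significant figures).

After input A: C = (1.9·0.052 + 0.053·1.7) / 1.953 = 0.09672 mg/L.
Over the 24 km reach to input B (t = 6.316e+04 s = 0.731 d), decay gives C = 0.09672·exp(−0.070·0.731) = 0.0919 mg/L.
290 L/s = 0.29 m³/s.
After input B: C = (1.953·0.0919 + 0.29·9.58) / 2.243 = 1.319 mg/L.

1.32 mg/L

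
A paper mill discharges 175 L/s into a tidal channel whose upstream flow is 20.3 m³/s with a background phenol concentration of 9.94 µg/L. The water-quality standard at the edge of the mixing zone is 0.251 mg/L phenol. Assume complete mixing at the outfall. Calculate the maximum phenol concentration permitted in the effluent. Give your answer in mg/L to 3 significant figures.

175 L/s = 0.175 m³/s.
9.94 µg/L = 0.00994 mg/L.
Mass balance: 0.251·20.48 = 0.175·Cₑ + 20.3·0.00994.
Cₑ = (5.139 − 0.2018) / 0.175 = 28.21 mg/L.

28.2 mg/L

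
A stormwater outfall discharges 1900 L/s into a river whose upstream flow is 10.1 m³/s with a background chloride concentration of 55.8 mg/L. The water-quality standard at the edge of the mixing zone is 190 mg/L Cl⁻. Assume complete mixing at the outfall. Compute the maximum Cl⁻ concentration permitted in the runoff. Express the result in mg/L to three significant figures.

1900 L/s = 1.9 m³/s.
Mass balance: 190·12 = 1.9·Cₑ + 10.1·55.8.
Cₑ = (2280 − 563.6) / 1.9 = 903.4 mg/L.

903 mg/L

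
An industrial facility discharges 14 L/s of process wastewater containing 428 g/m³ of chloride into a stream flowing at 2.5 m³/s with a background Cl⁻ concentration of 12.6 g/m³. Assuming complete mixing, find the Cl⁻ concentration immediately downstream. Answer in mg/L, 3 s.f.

14 L/s = 0.014 m³/s.
Conservation of mass across the mixing zone: C = (0.014·428 + 2.5·12.6) / (0.014 + 2.5) = 37.49/2.514 = 14.91 mg/L.

14.9 mg/L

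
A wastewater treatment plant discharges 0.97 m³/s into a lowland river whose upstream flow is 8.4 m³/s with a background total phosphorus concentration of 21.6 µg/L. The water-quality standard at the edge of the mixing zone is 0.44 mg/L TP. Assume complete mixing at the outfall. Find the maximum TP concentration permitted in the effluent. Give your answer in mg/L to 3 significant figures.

21.6 µg/L = 0.0216 mg/L.
Mass balance: 0.44·9.37 = 0.97·Cₑ + 8.4·0.0216.
Cₑ = (4.123 − 0.1814) / 0.97 = 4.063 mg/L.

4.06 mg/L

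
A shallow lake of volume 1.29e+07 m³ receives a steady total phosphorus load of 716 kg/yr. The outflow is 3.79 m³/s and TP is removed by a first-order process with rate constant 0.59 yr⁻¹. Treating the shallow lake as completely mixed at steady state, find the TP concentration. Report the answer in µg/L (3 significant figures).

5.63 µg/L

Outflow Q = 3.79 m³/s × 3.156e+07 s/yr = 1.196e+08 m³/yr.
Steady-state CSTR mass balance: W = Q·C + k·V·C, so C = W/(Q + kV).
Q + kV = 1.196e+08 + 0.59·1.29e+07 = 1.272e+08 m³/yr.
C = 716/1.272e+08 = 5.628e-06 kg/m³ = 0.005628 mg/L = 5.628 µg/L.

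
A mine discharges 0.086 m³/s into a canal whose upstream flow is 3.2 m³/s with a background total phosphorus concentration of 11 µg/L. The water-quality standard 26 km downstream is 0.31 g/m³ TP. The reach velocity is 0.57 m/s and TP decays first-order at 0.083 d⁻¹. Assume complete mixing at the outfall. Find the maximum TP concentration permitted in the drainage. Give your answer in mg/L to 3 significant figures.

11 µg/L = 0.011 mg/L.
Travel time to the compliance point: t = 2.6e+04/0.57 = 4.561e+04 s = 0.5279 d; decay factor exp(−0.083·0.5279) = 0.9571.
So the concentration just after mixing may be at most 0.31/0.9571 = 0.3239 mg/L.
Mass balance: 0.3239·3.286 = 0.086·Cₑ + 3.2·0.011.
Cₑ = (1.064 − 0.0352) / 0.086 = 11.97 mg/L.

12.0 mg/L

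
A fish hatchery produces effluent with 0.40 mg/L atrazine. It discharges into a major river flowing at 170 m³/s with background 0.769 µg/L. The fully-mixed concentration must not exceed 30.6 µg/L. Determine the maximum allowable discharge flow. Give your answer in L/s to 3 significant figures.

13700 L/s

0.769 µg/L = 0.000769 mg/L.
30.6 µg/L = 0.0306 mg/L.
Mass balance at complete mixing: C_std·(Q_w + Q_r) = Q_w·C_e + Q_r·C_b.
Rearranging, Q_w = Q_r·(C_std − C_b)/(C_e − C_std) = 170·(0.0306 − 0.000769) / (0.4 − 0.0306) = 13.73 m³/s.
= 1.373e+04 L/s.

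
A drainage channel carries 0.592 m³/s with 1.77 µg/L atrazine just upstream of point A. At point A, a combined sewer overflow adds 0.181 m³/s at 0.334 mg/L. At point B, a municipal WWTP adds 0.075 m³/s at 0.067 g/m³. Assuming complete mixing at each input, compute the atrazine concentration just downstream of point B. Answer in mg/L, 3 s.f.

1.77 µg/L = 0.00177 mg/L.
After input A: C = (0.592·0.00177 + 0.181·0.334) / 0.773 = 0.07956 mg/L.
After input B: C = (0.773·0.07956 + 0.075·0.067) / 0.848 = 0.07845 mg/L.

0.0785 mg/L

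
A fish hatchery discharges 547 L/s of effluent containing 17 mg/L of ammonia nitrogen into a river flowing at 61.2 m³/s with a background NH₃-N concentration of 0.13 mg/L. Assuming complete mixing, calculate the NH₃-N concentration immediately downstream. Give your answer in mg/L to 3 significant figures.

0.279 mg/L

547 L/s = 0.547 m³/s.
Flow-weighted mixing gives C = (0.547·17 + 61.2·0.13) / (0.547 + 61.2) = 17.26/61.75 = 0.2794 mg/L.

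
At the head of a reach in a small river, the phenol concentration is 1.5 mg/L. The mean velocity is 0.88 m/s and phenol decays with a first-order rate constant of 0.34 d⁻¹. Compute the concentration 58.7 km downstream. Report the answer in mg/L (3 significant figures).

Travel time t = 58.7 km / 0.88 m/s = 5.87e+04/0.88 = 6.67e+04 s = 0.772 d.
First-order decay: C = 1.5·exp(−0.34·0.772) = 1.5·0.7691 = 1.154 mg/L.

1.15 mg/L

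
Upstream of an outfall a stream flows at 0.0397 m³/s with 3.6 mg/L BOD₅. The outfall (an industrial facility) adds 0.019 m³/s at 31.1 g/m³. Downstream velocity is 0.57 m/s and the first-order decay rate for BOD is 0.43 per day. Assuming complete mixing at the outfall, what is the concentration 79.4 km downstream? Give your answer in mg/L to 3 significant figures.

6.25 mg/L

After complete mixing, C₀ = (0.019·31.1 + 0.0397·3.6) / 0.0587 = 12.5 mg/L.
Travel time t = 7.94e+04 m / 0.57 m/s = 1.393e+05 s = 1.612 d.
C = 12.5·exp(−0.43·1.612) = 12.5·0.4999 = 6.25 mg/L.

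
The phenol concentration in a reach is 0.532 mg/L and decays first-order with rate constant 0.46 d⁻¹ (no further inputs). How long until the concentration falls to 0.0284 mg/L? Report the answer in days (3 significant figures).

6.37 d

t = ln(C₀/C)/k = ln(0.532/0.0284)/0.46 = 2.93/0.46 = 6.37 d.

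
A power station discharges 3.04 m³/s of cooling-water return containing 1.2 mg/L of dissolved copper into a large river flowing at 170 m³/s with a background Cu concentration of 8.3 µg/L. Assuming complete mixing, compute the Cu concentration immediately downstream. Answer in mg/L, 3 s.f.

0.0292 mg/L

8.3 µg/L = 0.0083 mg/L.
By mass balance at complete mixing, C = (3.04·1.2 + 170·0.0083) / (3.04 + 170) = 5.059/173 = 0.02924 mg/L.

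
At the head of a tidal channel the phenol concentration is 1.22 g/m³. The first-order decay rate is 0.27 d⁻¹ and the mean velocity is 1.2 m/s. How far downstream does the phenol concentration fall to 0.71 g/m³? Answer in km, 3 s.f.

From C = C₀·e^(−kt), t = ln(C₀/C)/k = ln(1.22/0.71)/0.27 = 0.5413/0.27 = 2.005 d.
Distance = v·t = 1.2 m/s × 1.732e+05 s = 2.079e+05 m = 207.9 km.

208 km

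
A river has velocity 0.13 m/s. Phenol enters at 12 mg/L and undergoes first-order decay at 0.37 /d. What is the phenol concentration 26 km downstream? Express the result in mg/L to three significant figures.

5.10 mg/L

Travel time t = 26 km / 0.13 m/s = 2.6e+04/0.13 = 2e+05 s = 2.315 d.
First-order decay: C = 12·exp(−0.37·2.315) = 12·0.4247 = 5.096 mg/L.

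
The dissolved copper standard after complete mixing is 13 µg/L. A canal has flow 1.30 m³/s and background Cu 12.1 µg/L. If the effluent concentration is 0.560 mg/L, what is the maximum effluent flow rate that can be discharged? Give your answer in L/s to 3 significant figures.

2.14 L/s

12.1 µg/L = 0.0121 mg/L.
13 µg/L = 0.013 mg/L.
Mass balance at complete mixing: C_std·(Q_w + Q_r) = Q_w·C_e + Q_r·C_b.
Rearranging, Q_w = Q_r·(C_std − C_b)/(C_e − C_std) = 1.30·(0.013 − 0.0121) / (0.56 − 0.013) = 0.002139 m³/s.
= 2.139 L/s.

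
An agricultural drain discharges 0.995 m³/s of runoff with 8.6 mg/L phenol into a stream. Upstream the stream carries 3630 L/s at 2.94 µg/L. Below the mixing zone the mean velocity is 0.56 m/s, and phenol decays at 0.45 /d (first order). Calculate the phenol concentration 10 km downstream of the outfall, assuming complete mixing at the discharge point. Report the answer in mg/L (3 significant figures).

1.69 mg/L

3630 L/s = 3.63 m³/s.
2.94 µg/L = 0.00294 mg/L.
After complete mixing, C₀ = (0.995·8.6 + 3.63·0.00294) / 4.625 = 1.852 mg/L.
Travel time t = 1e+04 m / 0.56 m/s = 1.786e+04 s = 0.2067 d.
C = 1.852·exp(−0.45·0.2067) = 1.852·0.9112 = 1.688 mg/L.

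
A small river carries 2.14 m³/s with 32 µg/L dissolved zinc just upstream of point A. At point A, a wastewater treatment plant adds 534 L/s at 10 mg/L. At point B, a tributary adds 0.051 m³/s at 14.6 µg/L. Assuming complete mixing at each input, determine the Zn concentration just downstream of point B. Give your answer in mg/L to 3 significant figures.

1.99 mg/L

32 µg/L = 0.032 mg/L.
534 L/s = 0.534 m³/s.
After input A: C = (2.14·0.032 + 0.534·10) / 2.674 = 2.023 mg/L.
14.6 µg/L = 0.0146 mg/L.
After input B: C = (2.674·2.023 + 0.051·0.0146) / 2.725 = 1.985 mg/L.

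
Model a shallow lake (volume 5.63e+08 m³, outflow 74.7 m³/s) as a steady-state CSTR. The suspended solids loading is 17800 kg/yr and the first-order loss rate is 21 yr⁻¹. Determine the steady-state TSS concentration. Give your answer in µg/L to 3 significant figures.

1.26 µg/L

Outflow Q = 74.7 m³/s × 3.156e+07 s/yr = 2.357e+09 m³/yr.
Steady-state CSTR mass balance: W = Q·C + k·V·C, so C = W/(Q + kV).
Q + kV = 2.357e+09 + 21·5.63e+08 = 1.418e+10 m³/yr.
C = 17800/1.418e+10 = 1.255e-06 kg/m³ = 0.001255 mg/L = 1.255 µg/L.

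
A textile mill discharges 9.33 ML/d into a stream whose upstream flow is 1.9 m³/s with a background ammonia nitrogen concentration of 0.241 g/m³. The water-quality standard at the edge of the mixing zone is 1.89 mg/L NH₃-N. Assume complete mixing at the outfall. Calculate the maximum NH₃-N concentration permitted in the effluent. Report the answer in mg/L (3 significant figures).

9.33 ML/d = 0.108 m³/s.
Mass balance: 1.89·2.008 = 0.108·Cₑ + 1.9·0.241.
Cₑ = (3.795 − 0.4579) / 0.108 = 30.9 mg/L.

30.9 mg/L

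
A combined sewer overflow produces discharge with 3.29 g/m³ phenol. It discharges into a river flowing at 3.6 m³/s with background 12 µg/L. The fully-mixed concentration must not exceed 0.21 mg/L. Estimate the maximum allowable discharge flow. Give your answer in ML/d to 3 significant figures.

20.0 ML/d

12 µg/L = 0.012 mg/L.
Mass balance at complete mixing: C_std·(Q_w + Q_r) = Q_w·C_e + Q_r·C_b.
Rearranging, Q_w = Q_r·(C_std − C_b)/(C_e − C_std) = 3.6·(0.21 − 0.012) / (3.29 − 0.21) = 0.2314 m³/s.
= 20 ML/d.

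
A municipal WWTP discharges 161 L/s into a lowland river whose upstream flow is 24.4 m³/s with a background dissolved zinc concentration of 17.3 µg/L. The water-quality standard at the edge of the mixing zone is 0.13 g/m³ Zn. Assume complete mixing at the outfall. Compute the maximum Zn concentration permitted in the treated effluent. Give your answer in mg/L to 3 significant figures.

17.2 mg/L

161 L/s = 0.161 m³/s.
17.3 µg/L = 0.0173 mg/L.
Mass balance: 0.13·24.56 = 0.161·Cₑ + 24.4·0.0173.
Cₑ = (3.193 − 0.4221) / 0.161 = 17.21 mg/L.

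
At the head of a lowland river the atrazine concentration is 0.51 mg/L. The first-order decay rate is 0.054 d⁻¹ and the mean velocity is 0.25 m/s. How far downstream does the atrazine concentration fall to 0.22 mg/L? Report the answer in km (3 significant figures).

336 km

From C = C₀·e^(−kt), t = ln(C₀/C)/k = ln(0.51/0.22)/0.054 = 0.8408/0.054 = 15.57 d.
Distance = v·t = 0.25 m/s × 1.345e+06 s = 3.363e+05 m = 336.3 km.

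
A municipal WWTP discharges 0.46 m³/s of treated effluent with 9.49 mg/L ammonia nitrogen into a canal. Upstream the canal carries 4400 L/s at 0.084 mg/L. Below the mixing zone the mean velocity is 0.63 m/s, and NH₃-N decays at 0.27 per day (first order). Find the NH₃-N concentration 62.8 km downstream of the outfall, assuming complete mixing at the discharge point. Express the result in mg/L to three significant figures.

4400 L/s = 4.4 m³/s.
After complete mixing, C₀ = (0.46·9.49 + 4.4·0.084) / 4.86 = 0.9743 mg/L.
Travel time t = 6.28e+04 m / 0.63 m/s = 9.968e+04 s = 1.154 d.
C = 0.9743·exp(−0.27·1.154) = 0.9743·0.7323 = 0.7135 mg/L.

0.714 mg/L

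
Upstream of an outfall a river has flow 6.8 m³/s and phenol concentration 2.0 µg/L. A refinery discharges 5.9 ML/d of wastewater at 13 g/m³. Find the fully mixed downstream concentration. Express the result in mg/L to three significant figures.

0.131 mg/L

5.9 ML/d = 0.06829 m³/s.
2.0 µg/L = 0.002 mg/L.
By mass balance at complete mixing, C = (0.06829·13 + 6.8·0.002) / (0.06829 + 6.8) = 0.9013/6.868 = 0.1312 mg/L.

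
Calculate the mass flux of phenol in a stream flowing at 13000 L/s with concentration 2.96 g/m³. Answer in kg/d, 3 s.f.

13000 L/s = 13 m³/s.
Mass flux = Q·C = 13 m³/s × 2.96 g/m³ = 38.48 g/s.
= 38.48 g/s × 86.4 = 3325 kg/d.

3320 kg/d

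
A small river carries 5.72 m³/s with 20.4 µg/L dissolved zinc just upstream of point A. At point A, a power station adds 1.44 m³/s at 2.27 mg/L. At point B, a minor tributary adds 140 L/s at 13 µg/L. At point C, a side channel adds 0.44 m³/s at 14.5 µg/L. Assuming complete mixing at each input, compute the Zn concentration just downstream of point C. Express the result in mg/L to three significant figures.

20.4 µg/L = 0.0204 mg/L.
After input A: C = (5.72·0.0204 + 1.44·2.27) / 7.16 = 0.4728 mg/L.
140 L/s = 0.14 m³/s.
13 µg/L = 0.013 mg/L.
After input B: C = (7.16·0.4728 + 0.14·0.013) / 7.3 = 0.464 mg/L.
14.5 µg/L = 0.0145 mg/L.
After input C: C = (7.3·0.464 + 0.44·0.0145) / 7.74 = 0.4385 mg/L.

0.438 mg/L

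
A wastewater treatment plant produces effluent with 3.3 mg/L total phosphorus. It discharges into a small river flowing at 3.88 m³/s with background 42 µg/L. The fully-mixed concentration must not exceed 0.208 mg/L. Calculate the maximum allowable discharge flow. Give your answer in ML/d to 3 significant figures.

42 µg/L = 0.042 mg/L.
Mass balance at complete mixing: C_std·(Q_w + Q_r) = Q_w·C_e + Q_r·C_b.
Rearranging, Q_w = Q_r·(C_std − C_b)/(C_e − C_std) = 3.88·(0.208 − 0.042) / (3.3 − 0.208) = 0.2083 m³/s.
= 18 ML/d.

18.0 ML/d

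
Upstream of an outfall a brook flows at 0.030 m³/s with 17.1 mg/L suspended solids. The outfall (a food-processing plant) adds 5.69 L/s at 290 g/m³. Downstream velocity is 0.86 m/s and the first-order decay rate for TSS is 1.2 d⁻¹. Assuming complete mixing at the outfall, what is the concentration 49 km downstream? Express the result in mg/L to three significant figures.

5.69 L/s = 0.00569 m³/s.
After complete mixing, C₀ = (0.00569·290 + 0.03·17.1) / 0.03569 = 60.61 mg/L.
Travel time t = 4.9e+04 m / 0.86 m/s = 5.698e+04 s = 0.6595 d.
C = 60.61·exp(−1.2·0.6595) = 60.61·0.4532 = 27.47 mg/L.

27.5 mg/L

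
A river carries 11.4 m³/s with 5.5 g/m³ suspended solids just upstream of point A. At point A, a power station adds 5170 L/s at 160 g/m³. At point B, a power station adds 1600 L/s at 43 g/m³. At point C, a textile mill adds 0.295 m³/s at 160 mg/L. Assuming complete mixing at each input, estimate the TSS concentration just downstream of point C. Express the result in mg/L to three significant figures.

5170 L/s = 5.17 m³/s.
After input A: C = (11.4·5.5 + 5.17·160) / 16.57 = 53.71 mg/L.
1600 L/s = 1.6 m³/s.
After input B: C = (16.57·53.71 + 1.6·43) / 18.17 = 52.76 mg/L.
After input C: C = (18.17·52.76 + 0.295·160) / 18.47 = 54.48 mg/L.

54.5 mg/L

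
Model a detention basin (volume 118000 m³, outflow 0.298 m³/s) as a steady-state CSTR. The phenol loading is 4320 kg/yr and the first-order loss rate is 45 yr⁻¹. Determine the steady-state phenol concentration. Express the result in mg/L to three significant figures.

0.294 mg/L

Outflow Q = 0.298 m³/s × 3.156e+07 s/yr = 9.404e+06 m³/yr.
Steady-state CSTR mass balance: W = Q·C + k·V·C, so C = W/(Q + kV).
Q + kV = 9.404e+06 + 45·118000 = 1.471e+07 m³/yr.
C = 4320/1.471e+07 = 0.0002936 kg/m³ = 0.2936 mg/L.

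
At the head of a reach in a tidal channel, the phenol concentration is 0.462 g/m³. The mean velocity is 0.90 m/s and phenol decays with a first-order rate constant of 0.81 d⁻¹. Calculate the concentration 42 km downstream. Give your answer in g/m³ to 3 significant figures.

Travel time t = 42 km / 0.90 m/s = 4.2e+04/0.90 = 4.667e+04 s = 0.5401 d.
First-order decay: C = 0.462·exp(−0.81·0.5401) = 0.462·0.6456 = 0.2983 g/m³.

0.298 g/m³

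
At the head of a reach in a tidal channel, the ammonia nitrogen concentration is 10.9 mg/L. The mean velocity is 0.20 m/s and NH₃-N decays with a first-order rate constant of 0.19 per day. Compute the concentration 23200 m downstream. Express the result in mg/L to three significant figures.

Travel time t = 23200 m / 0.20 m/s = 2.32e+04/0.20 = 1.16e+05 s = 1.343 d.
First-order decay: C = 10.9·exp(−0.19·1.343) = 10.9·0.7748 = 8.446 mg/L.

8.45 mg/L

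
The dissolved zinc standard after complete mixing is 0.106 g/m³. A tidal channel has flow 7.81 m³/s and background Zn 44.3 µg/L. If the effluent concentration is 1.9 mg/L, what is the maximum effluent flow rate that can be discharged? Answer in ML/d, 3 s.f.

44.3 µg/L = 0.0443 mg/L.
Mass balance at complete mixing: C_std·(Q_w + Q_r) = Q_w·C_e + Q_r·C_b.
Rearranging, Q_w = Q_r·(C_std − C_b)/(C_e − C_std) = 7.81·(0.106 − 0.0443) / (1.9 − 0.106) = 0.2686 m³/s.
= 23.21 ML/d.

23.2 ML/d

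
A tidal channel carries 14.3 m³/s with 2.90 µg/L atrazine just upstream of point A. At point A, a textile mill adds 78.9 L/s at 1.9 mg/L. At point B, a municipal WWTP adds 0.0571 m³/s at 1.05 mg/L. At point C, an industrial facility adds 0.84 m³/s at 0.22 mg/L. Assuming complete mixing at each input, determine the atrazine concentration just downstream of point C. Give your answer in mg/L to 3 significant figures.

2.90 µg/L = 0.0029 mg/L.
78.9 L/s = 0.0789 m³/s.
After input A: C = (14.3·0.0029 + 0.0789·1.9) / 14.38 = 0.01331 mg/L.
After input B: C = (14.38·0.01331 + 0.0571·1.05) / 14.44 = 0.01741 mg/L.
After input C: C = (14.44·0.01741 + 0.84·0.22) / 15.28 = 0.02855 mg/L.

0.0286 mg/L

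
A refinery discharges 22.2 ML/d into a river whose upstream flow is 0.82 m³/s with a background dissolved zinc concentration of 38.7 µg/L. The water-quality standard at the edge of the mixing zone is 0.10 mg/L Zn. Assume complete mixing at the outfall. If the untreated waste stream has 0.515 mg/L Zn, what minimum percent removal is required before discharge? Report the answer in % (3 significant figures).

22.2 ML/d = 0.2569 m³/s.
38.7 µg/L = 0.0387 mg/L.
Mass balance: 0.1·1.077 = 0.2569·Cₑ + 0.82·0.0387.
Cₑ = (0.1077 − 0.03173) / 0.2569 = 0.2956 mg/L.
Required removal = 1 − 0.2956/0.515 = 42.6 %.

42.6 %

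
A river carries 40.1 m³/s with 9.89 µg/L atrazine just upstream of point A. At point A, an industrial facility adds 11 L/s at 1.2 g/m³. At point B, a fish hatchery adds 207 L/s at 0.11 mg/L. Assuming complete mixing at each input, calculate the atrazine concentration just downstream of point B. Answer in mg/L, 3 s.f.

9.89 µg/L = 0.00989 mg/L.
11 L/s = 0.011 m³/s.
After input A: C = (40.1·0.00989 + 0.011·1.2) / 40.11 = 0.01022 mg/L.
207 L/s = 0.207 m³/s.
After input B: C = (40.11·0.01022 + 0.207·0.11) / 40.32 = 0.01073 mg/L.

0.0107 mg/L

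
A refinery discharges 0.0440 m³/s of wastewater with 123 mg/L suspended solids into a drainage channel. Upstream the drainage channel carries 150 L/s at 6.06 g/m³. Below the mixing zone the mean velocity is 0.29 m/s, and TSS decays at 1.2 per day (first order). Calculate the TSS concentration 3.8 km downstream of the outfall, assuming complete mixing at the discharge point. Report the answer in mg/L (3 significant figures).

27.2 mg/L

150 L/s = 0.15 m³/s.
After complete mixing, C₀ = (0.044·123 + 0.15·6.06) / 0.194 = 32.58 mg/L.
Travel time t = 3800 m / 0.29 m/s = 1.31e+04 s = 0.1517 d.
C = 32.58·exp(−1.2·0.1517) = 32.58·0.8336 = 27.16 mg/L.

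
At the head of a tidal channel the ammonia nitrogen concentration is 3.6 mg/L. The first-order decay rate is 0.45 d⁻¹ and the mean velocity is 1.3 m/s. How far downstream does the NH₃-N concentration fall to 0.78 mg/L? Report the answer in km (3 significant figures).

382 km

From C = C₀·e^(−kt), t = ln(C₀/C)/k = ln(3.6/0.78)/0.45 = 1.529/0.45 = 3.399 d.
Distance = v·t = 1.3 m/s × 2.936e+05 s = 3.817e+05 m = 381.7 km.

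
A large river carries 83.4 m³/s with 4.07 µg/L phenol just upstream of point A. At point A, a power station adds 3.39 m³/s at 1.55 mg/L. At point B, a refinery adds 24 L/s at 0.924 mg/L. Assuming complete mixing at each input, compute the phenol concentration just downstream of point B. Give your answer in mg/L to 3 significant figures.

4.07 µg/L = 0.00407 mg/L.
After input A: C = (83.4·0.00407 + 3.39·1.55) / 86.79 = 0.06445 mg/L.
24 L/s = 0.024 m³/s.
After input B: C = (86.79·0.06445 + 0.024·0.924) / 86.81 = 0.06469 mg/L.

0.0647 mg/L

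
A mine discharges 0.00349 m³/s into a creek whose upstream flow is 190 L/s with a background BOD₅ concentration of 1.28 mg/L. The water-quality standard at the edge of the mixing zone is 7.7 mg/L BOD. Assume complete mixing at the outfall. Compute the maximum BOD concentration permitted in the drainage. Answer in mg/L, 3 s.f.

190 L/s = 0.19 m³/s.
Mass balance: 7.7·0.1935 = 0.00349·Cₑ + 0.19·1.28.
Cₑ = (1.49 − 0.2432) / 0.00349 = 357.2 mg/L.

357 mg/L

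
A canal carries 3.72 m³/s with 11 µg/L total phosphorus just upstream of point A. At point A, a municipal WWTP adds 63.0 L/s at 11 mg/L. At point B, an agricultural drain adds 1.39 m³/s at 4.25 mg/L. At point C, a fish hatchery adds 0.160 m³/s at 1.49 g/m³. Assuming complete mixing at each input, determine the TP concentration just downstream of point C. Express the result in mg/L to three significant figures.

11 µg/L = 0.011 mg/L.
63.0 L/s = 0.063 m³/s.
After input A: C = (3.72·0.011 + 0.063·11) / 3.783 = 0.194 mg/L.
After input B: C = (3.783·0.194 + 1.39·4.25) / 5.173 = 1.284 mg/L.
After input C: C = (5.173·1.284 + 0.16·1.49) / 5.333 = 1.29 mg/L.

1.29 mg/L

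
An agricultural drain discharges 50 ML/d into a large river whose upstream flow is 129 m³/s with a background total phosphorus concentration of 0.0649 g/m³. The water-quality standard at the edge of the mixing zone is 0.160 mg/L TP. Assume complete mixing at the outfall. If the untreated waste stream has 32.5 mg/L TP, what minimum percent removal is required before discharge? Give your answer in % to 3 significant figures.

34.3 %

50 ML/d = 0.5787 m³/s.
Mass balance: 0.16·129.6 = 0.5787·Cₑ + 129·0.0649.
Cₑ = (20.73 − 8.372) / 0.5787 = 21.36 mg/L.
Required removal = 1 − 21.36/32.5 = 34.28 %.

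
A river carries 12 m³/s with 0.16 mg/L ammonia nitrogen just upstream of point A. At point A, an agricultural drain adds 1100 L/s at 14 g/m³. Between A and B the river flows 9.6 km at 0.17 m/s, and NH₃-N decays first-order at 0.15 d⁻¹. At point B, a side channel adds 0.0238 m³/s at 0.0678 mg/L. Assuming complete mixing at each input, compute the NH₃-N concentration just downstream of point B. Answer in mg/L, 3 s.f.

1100 L/s = 1.1 m³/s.
After input A: C = (12·0.16 + 1.1·14) / 13.1 = 1.322 mg/L.
Over the 9.6 km reach to input B (t = 5.647e+04 s = 0.6536 d), decay gives C = 1.322·exp(−0.15·0.6536) = 1.199 mg/L.
After input B: C = (13.1·1.199 + 0.0238·0.0678) / 13.12 = 1.197 mg/L.

1.20 mg/L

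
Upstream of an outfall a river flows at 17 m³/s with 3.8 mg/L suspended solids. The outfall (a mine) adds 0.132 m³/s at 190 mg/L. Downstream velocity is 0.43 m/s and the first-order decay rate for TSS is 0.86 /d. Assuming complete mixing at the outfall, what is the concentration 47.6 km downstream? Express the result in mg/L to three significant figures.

After complete mixing, C₀ = (0.132·190 + 17·3.8) / 17.13 = 5.235 mg/L.
Travel time t = 4.76e+04 m / 0.43 m/s = 1.107e+05 s = 1.281 d.
C = 5.235·exp(−0.86·1.281) = 5.235·0.3323 = 1.739 mg/L.

1.74 mg/L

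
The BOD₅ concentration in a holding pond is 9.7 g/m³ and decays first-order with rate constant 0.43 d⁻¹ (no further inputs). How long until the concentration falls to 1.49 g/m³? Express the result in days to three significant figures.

4.36 d

t = ln(C₀/C)/k = ln(9.7/1.49)/0.43 = 1.873/0.43 = 4.357 d.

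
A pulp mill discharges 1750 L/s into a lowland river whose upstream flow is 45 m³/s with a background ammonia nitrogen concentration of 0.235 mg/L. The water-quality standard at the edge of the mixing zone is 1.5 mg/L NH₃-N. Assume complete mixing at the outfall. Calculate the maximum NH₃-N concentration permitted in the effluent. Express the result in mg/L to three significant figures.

1750 L/s = 1.75 m³/s.
Mass balance: 1.5·46.75 = 1.75·Cₑ + 45·0.235.
Cₑ = (70.12 − 10.57) / 1.75 = 34.03 mg/L.

34.0 mg/L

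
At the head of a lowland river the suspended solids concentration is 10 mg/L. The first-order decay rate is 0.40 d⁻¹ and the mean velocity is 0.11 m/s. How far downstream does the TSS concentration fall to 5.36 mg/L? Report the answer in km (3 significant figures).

From C = C₀·e^(−kt), t = ln(C₀/C)/k = ln(10/5.36)/0.40 = 0.6236/0.40 = 1.559 d.
Distance = v·t = 0.11 m/s × 1.347e+05 s = 1.482e+04 m = 14.82 km.

14.8 km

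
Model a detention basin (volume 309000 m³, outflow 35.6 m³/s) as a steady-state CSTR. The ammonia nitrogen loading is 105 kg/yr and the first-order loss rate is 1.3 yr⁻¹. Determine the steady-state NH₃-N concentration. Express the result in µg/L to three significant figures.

0.0934 µg/L

Outflow Q = 35.6 m³/s × 3.156e+07 s/yr = 1.123e+09 m³/yr.
Steady-state CSTR mass balance: W = Q·C + k·V·C, so C = W/(Q + kV).
Q + kV = 1.123e+09 + 1.3·309000 = 1.124e+09 m³/yr.
C = 105/1.124e+09 = 9.343e-08 kg/m³ = 9.343e-05 mg/L = 0.09343 µg/L.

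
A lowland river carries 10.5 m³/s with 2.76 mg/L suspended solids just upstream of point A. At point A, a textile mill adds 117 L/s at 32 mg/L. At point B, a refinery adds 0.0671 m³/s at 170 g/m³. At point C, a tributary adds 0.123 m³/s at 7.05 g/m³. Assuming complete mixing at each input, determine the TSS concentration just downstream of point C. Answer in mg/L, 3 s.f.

4.16 mg/L

117 L/s = 0.117 m³/s.
After input A: C = (10.5·2.76 + 0.117·32) / 10.62 = 3.082 mg/L.
After input B: C = (10.62·3.082 + 0.0671·170) / 10.68 = 4.131 mg/L.
After input C: C = (10.68·4.131 + 0.123·7.05) / 10.81 = 4.164 mg/L.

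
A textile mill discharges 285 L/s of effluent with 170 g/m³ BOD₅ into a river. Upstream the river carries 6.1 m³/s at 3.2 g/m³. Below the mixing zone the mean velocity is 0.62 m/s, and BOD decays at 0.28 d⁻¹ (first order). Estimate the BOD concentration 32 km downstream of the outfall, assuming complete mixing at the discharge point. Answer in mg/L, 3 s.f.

9.01 mg/L

285 L/s = 0.285 m³/s.
After complete mixing, C₀ = (0.285·170 + 6.1·3.2) / 6.385 = 10.65 mg/L.
Travel time t = 3.2e+04 m / 0.62 m/s = 5.161e+04 s = 0.5974 d.
C = 10.65·exp(−0.28·0.5974) = 10.65·0.846 = 9.006 mg/L.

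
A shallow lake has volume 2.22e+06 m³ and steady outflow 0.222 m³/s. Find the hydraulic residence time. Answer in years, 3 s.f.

Q = 0.222 m³/s × 3.156e+07 s/yr = 7.006e+06 m³/yr.
Hydraulic residence time τ = V/Q = 2.22e+06/7.006e+06 = 0.3169 yr.

0.317 yr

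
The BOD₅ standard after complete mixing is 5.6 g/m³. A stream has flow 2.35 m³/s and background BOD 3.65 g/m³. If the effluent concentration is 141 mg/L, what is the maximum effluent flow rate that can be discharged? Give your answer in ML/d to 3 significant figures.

Mass balance at complete mixing: C_std·(Q_w + Q_r) = Q_w·C_e + Q_r·C_b.
Rearranging, Q_w = Q_r·(C_std − C_b)/(C_e − C_std) = 2.35·(5.6 − 3.65) / (141 − 5.6) = 0.03384 m³/s.
= 2.924 ML/d.

2.92 ML/d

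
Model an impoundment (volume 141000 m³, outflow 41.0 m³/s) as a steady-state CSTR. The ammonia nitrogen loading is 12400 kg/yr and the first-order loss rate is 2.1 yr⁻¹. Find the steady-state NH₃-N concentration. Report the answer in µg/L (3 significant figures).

9.58 µg/L

Outflow Q = 41.0 m³/s × 3.156e+07 s/yr = 1.294e+09 m³/yr.
Steady-state CSTR mass balance: W = Q·C + k·V·C, so C = W/(Q + kV).
Q + kV = 1.294e+09 + 2.1·141000 = 1.294e+09 m³/yr.
C = 12400/1.294e+09 = 9.582e-06 kg/m³ = 0.009582 mg/L = 9.582 µg/L.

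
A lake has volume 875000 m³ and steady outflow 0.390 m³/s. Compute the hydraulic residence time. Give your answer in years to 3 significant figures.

Q = 0.390 m³/s × 3.156e+07 s/yr = 1.231e+07 m³/yr.
Hydraulic residence time τ = V/Q = 875000/1.231e+07 = 0.0711 yr.

0.0711 yr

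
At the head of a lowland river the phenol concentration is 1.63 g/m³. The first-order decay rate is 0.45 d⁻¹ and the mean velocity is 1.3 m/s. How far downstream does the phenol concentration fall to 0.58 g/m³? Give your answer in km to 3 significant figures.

From C = C₀·e^(−kt), t = ln(C₀/C)/k = ln(1.63/0.58)/0.45 = 1.033/0.45 = 2.296 d.
Distance = v·t = 1.3 m/s × 1.984e+05 s = 2.579e+05 m = 257.9 km.

258 km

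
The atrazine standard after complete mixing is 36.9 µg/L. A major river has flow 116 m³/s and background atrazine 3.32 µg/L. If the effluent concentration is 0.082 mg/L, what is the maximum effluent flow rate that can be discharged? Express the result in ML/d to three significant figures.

7460 ML/d

3.32 µg/L = 0.00332 mg/L.
36.9 µg/L = 0.0369 mg/L.
Mass balance at complete mixing: C_std·(Q_w + Q_r) = Q_w·C_e + Q_r·C_b.
Rearranging, Q_w = Q_r·(C_std − C_b)/(C_e − C_std) = 116·(0.0369 − 0.00332) / (0.082 − 0.0369) = 86.37 m³/s.
= 7462 ML/d.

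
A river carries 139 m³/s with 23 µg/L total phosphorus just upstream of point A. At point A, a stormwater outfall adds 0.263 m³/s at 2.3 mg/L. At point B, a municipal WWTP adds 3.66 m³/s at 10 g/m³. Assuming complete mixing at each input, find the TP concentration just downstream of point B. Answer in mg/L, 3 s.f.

0.283 mg/L

23 µg/L = 0.023 mg/L.
After input A: C = (139·0.023 + 0.263·2.3) / 139.3 = 0.0273 mg/L.
After input B: C = (139.3·0.0273 + 3.66·10) / 142.9 = 0.2827 mg/L.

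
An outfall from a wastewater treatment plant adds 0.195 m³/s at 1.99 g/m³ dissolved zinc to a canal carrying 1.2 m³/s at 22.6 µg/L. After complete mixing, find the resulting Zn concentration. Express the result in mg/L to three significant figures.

0.298 mg/L

22.6 µg/L = 0.0226 mg/L.
By mass balance at complete mixing, C = (0.195·1.99 + 1.2·0.0226) / (0.195 + 1.2) = 0.4152/1.395 = 0.2976 mg/L.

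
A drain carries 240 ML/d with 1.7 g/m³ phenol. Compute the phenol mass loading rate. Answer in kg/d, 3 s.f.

408 kg/d

240 ML/d = 2.778 m³/s.
Mass flux = Q·C = 2.778 m³/s × 1.7 g/m³ = 4.722 g/s.
= 4.722 g/s × 86.4 = 408 kg/d.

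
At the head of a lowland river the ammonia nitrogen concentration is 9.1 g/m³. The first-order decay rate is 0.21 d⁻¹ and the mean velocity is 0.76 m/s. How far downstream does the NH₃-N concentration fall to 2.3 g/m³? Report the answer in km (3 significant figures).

430 km

From C = C₀·e^(−kt), t = ln(C₀/C)/k = ln(9.1/2.3)/0.21 = 1.375/0.21 = 6.549 d.
Distance = v·t = 0.76 m/s × 5.659e+05 s = 4.301e+05 m = 430.1 km.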